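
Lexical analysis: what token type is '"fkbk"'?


Pattern: double-quoted sequence
Type: STRING_LITERAL


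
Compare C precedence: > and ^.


'>' is relational (level 7); '^' is bitwise XOR (level 4)
Higher level binds tighter
'>' has higher precedence than '^'


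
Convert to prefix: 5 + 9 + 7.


left-to-right (same/higher precedence on left): tree is (+ (+ 5 9) 7)
Prefix: + + 5 9 7


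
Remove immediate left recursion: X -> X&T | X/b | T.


Left-recursive alternatives: X&T, X/b; non-recursive: T
Introduce X': X -> TX', X' -> &TX' | /bX' | ε


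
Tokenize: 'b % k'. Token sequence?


Scan left to right, longest-match per lexeme
Tokens: ID(b), OP(%), ID(k)


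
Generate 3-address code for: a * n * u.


Break into single-operator statements:
t1 = a * n
t2 = t1 * u


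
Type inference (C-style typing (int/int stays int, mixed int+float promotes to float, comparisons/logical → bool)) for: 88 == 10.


Operand types: int == int
Rule: comparison yields bool
Result type: bool


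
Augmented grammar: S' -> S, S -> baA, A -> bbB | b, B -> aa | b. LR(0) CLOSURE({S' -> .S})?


Start: S' -> .S
For each item with dot before a nonterminal B, add B -> .γ for every B-production
Closure: [S' -> .S, S -> .baA]


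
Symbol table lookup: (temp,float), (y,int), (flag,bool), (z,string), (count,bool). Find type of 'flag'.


Lookup 'flag' → type bool


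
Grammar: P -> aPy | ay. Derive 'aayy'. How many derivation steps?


Derivation: P => aPy => aayy
Steps: 2


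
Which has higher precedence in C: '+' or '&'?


'+' is additive (level 9); '&' is bitwise AND (level 5)
Higher level binds tighter
'+' has higher precedence than '&'


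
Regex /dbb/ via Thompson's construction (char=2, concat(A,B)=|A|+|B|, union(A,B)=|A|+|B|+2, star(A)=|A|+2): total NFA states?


Syntax tree has 3 char leaf(s), 0 union(s), 0 star(s)
chars contribute 3×2 = 6; each union adds +2; each star adds +2
Total: 6 + 0 + 0 = 6 states


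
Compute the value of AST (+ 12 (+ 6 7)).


Evaluate inner: (+ 6 7) = 13
Evaluate root: (+ 12 13) = 25
Result: 25


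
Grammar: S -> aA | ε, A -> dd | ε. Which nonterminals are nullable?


A nonterminal is nullable iff some alternative derives ε (directly, or every symbol in it is nullable)
Nullable: {A, S}


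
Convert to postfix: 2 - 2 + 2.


Left to right (same or higher precedence on left)
Postfix: 2 2 - 2 +


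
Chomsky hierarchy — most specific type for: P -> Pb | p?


Left-linear: every RHS is a terminal or one nonterminal followed by a terminal
Classification: Type 3 (Regular)


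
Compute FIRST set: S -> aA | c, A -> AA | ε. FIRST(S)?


Per alternative of S: FIRST(aA) = {a}; FIRST(c) = {c}
FIRST(S) = {a, c}


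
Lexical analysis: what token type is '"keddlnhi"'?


Pattern: double-quoted sequence
Type: STRING_LITERAL


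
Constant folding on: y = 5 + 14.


5 + 14 = 19 at compile time
Optimized: y = 19


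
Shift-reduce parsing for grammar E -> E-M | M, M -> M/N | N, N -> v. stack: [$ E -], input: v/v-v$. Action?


no handle ('E-' is not any RHS); shift 'v'
Action: shift


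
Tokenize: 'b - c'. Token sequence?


Scan left to right, longest-match per lexeme
Tokens: ID(b), OP(-), ID(c)


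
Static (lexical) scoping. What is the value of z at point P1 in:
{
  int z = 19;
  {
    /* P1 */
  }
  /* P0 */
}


P1's block does not declare z; resolves to the enclosing declaration at depth 0
z = 19


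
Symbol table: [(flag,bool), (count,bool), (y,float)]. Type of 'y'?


Lookup 'y' → type float


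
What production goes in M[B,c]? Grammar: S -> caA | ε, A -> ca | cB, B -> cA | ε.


For [B, c]: 'c' ∈ FIRST(cA)
Entry: B -> cA


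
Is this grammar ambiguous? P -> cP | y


right-linear, alternatives start with distinct terminals 'c' vs 'y': unique leftmost derivation
Unambiguous


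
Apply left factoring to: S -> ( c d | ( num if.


Common prefix: '('
Factored: S -> ( S', S' -> c d | num if


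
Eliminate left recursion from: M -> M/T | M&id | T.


Left-recursive alternatives: M/T, M&id; non-recursive: T
Introduce M': M -> TM', M' -> /TM' | &idM' | ε


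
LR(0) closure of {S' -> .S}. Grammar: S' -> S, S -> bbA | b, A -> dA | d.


Start: S' -> .S
For each item with dot before a nonterminal B, add B -> .γ for every B-production
Closure: [S' -> .S, S -> .bbA, S -> .b]


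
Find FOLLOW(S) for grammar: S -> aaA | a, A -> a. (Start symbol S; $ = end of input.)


$ ∈ FOLLOW(S). For each A -> αBβ: add FIRST(β)\{ε} to FOLLOW(B); if β nullable, add FOLLOW(A).
FOLLOW(S) = {$}


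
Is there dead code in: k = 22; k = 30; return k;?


first assignment to k is overwritten before any read
Dead: 'k = 22'


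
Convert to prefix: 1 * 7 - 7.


left-to-right (same/higher precedence on left): tree is (- (* 1 7) 7)
Prefix: - * 1 7 7


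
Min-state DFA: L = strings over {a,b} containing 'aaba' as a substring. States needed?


KMP-style automaton: 4 progress states + 1 absorbing accept = 5
Minimal DFA: 5 states


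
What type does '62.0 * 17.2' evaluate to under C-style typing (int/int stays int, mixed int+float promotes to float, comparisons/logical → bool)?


Operand types: float * float
Rule: mixed int/float promotes to float; int/int stays int
Result type: float


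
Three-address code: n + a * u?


Break into single-operator statements:
t1 = a * u
t2 = n + t1


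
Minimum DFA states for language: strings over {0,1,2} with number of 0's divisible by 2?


Track (count of 0) mod 2: states 0..1, accept at 0
Minimal DFA: 2 states


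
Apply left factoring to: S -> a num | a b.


Common prefix: 'a'
Factored: S -> a S', S' -> num | b


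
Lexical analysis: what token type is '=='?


Pattern: operator symbol
Type: OPERATOR


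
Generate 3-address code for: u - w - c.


Break into single-operator statements:
t1 = u - w
t2 = t1 - c


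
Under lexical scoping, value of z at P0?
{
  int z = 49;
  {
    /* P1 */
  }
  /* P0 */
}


z declared in the same block as P0
z = 49


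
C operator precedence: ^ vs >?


'>' is relational (level 7); '^' is bitwise XOR (level 4)
Higher level binds tighter
'>' has higher precedence than '^'


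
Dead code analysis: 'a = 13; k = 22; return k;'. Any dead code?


a is assigned but never read
Dead: 'a = 13'


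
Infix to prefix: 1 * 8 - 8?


left-to-right (same/higher precedence on left): tree is (- (* 1 8) 8)
Prefix: - * 1 8 8


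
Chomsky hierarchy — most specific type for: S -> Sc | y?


Left-linear: every RHS is a terminal or one nonterminal followed by a terminal
Classification: Type 3 (Regular)


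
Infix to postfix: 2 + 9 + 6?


Left to right (same or higher precedence on left)
Postfix: 2 9 + 6 +


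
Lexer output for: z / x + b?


Scan left to right, longest-match per lexeme
Tokens: ID(z), OP(/), ID(x), OP(+), ID(b)


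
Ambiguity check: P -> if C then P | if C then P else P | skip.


dangling else: 'if C then if C then skip else skip' parses two ways
Ambiguous


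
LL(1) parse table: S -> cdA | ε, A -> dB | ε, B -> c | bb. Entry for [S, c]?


For [S, c]: 'c' ∈ FIRST(cdA)
Entry: S -> cdA


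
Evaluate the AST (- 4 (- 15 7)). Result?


Evaluate inner: (- 15 7) = 8
Evaluate root: (- 4 8) = -4
Result: -4


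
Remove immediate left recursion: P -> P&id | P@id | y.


Left-recursive alternatives: P&id, P@id; non-recursive: y
Introduce P': P -> yP', P' -> &idP' | @idP' | ε


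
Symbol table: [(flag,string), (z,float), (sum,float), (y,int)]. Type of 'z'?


Lookup 'z' → type float


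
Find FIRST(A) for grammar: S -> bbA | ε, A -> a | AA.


Per alternative of A: FIRST(a) = {a}; FIRST(AA) = {a}
FIRST(A) = {a}


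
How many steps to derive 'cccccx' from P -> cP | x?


Derivation: P => cP => ccP => cccP => ccccP => cccccP => cccccx
Steps: 6


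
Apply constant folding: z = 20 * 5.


20 * 5 = 100 at compile time
Optimized: z = 100


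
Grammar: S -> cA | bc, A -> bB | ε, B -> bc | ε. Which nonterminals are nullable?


A nonterminal is nullable iff some alternative derives ε (directly, or every symbol in it is nullable)
Nullable: {A, B}


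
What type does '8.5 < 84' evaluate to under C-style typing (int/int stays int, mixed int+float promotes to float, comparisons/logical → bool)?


Operand types: float < int
Rule: comparison yields bool
Result type: bool


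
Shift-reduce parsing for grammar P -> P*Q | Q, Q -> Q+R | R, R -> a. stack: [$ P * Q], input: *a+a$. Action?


handle 'P*Q' on top; lookahead ∈ FOLLOW(P) = {*, $}
Action: reduce (P -> P*Q)


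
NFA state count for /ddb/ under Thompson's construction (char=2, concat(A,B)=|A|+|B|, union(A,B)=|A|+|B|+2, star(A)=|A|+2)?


Syntax tree has 3 char leaf(s), 0 union(s), 0 star(s)
chars contribute 3×2 = 6; each union adds +2; each star adds +2
Total: 6 + 0 + 0 = 6 states


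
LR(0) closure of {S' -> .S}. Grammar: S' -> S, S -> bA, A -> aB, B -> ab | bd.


Start: S' -> .S
For each item with dot before a nonterminal B, add B -> .γ for every B-production
Closure: [S' -> .S, S -> .bA]


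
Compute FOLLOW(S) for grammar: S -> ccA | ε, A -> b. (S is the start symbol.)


$ ∈ FOLLOW(S). For each A -> αBβ: add FIRST(β)\{ε} to FOLLOW(B); if β nullable, add FOLLOW(A).
FOLLOW(S) = {$}


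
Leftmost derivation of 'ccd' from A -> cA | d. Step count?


Derivation: A => cA => ccA => ccd
Steps: 3


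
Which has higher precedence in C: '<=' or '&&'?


'<=' is relational (level 7); '&&' is logical AND (level 2)
Higher level binds tighter
'<=' has higher precedence than '&&'


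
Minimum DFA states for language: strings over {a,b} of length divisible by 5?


Track length mod 5: states 0..4, accept at 0
Minimal DFA: 5 states


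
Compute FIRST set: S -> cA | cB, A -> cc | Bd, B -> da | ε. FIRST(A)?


Per alternative of A: FIRST(cc) = {c}; FIRST(Bd) = {d}
FIRST(A) = {c, d}


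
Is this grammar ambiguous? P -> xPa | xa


balanced x^n…a^n: each string has a unique parse
Unambiguous


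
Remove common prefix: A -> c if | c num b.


Common prefix: 'c'
Factored: A -> c A', A' -> if | num b


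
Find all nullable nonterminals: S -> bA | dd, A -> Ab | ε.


A nonterminal is nullable iff some alternative derives ε (directly, or every symbol in it is nullable)
Nullable: {A}


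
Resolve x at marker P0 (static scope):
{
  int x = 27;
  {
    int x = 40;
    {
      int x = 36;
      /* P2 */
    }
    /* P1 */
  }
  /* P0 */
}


x declared in the same block as P0
x = 27


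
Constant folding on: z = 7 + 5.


7 + 5 = 12 at compile time
Optimized: z = 12


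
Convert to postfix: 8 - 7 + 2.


Left to right (same or higher precedence on left)
Postfix: 8 7 - 2 +


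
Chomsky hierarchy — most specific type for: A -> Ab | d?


Left-linear: every RHS is a terminal or one nonterminal followed by a terminal
Classification: Type 3 (Regular)


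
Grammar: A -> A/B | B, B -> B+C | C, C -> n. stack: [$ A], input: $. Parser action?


start symbol A on stack, input exhausted
Action: accept


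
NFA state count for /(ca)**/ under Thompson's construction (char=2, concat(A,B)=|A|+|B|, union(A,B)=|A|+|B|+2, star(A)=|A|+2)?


Syntax tree has 2 char leaf(s), 0 union(s), 2 star(s)
chars contribute 2×2 = 4; each union adds +2; each star adds +2
Total: 4 + 0 + 4 = 8 states


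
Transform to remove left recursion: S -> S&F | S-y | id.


Left-recursive alternatives: S&F, S-y; non-recursive: id
Introduce S': S -> idS', S' -> &FS' | -yS' | ε


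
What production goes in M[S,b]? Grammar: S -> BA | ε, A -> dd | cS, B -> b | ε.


For [S, b]: 'b' ∈ FIRST(BA)
Entry: S -> BA


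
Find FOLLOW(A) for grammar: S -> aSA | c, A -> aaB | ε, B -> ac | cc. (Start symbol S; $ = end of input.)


$ ∈ FOLLOW(S). For each A -> αBβ: add FIRST(β)\{ε} to FOLLOW(B); if β nullable, add FOLLOW(A).
FOLLOW(A) = {$, a}


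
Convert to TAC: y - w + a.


Break into single-operator statements:
t1 = y - w
t2 = t1 + a


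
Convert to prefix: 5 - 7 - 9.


left-to-right (same/higher precedence on left): tree is (- (- 5 7) 9)
Prefix: - - 5 7 9


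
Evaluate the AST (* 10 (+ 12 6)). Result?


Evaluate inner: (+ 12 6) = 18
Evaluate root: (* 10 18) = 180
Result: 180


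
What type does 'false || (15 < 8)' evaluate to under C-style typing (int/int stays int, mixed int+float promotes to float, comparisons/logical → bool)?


Operand types: bool || bool
Rule: logical operators take bool operands and yield bool
Result type: bool


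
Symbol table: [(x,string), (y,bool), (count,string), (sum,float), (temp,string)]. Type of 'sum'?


Lookup 'sum' → type float


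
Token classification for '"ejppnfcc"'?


Pattern: double-quoted sequence
Type: STRING_LITERAL


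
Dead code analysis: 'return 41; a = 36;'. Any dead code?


statement follows a return and is unreachable
Dead: 'a = 36'


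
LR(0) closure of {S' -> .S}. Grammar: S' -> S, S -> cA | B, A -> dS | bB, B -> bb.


Start: S' -> .S
For each item with dot before a nonterminal B, add B -> .γ for every B-production
Closure: [S' -> .S, S -> .cA, S -> .B, B -> .bb]


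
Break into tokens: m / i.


Scan left to right, longest-match per lexeme
Tokens: ID(m), OP(/), ID(i)


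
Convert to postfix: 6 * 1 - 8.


Left to right (same or higher precedence on left)
Postfix: 6 1 * 8 -


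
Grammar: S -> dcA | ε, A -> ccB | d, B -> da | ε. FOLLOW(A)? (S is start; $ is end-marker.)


$ ∈ FOLLOW(S). For each A -> αBβ: add FIRST(β)\{ε} to FOLLOW(B); if β nullable, add FOLLOW(A).
FOLLOW(A) = {$}


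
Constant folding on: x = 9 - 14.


9 - 14 = -5 at compile time
Optimized: x = -5


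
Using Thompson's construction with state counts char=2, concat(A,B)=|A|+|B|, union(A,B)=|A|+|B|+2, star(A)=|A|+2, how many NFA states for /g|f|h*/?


Syntax tree has 3 char leaf(s), 2 union(s), 1 star(s)
chars contribute 3×2 = 6; each union adds +2; each star adds +2
Total: 6 + 4 + 2 = 12 states


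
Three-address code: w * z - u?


Break into single-operator statements:
t1 = w * z
t2 = t1 - u


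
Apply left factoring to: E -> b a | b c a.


Common prefix: 'b'
Factored: E -> b E', E' -> a | c a


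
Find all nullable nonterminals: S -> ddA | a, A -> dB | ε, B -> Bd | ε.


A nonterminal is nullable iff some alternative derives ε (directly, or every symbol in it is nullable)
Nullable: {A, B}


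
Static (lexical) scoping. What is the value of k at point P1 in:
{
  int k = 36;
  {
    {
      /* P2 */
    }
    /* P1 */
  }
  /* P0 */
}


P1's block does not declare k; resolves to the enclosing declaration at depth 0
k = 36


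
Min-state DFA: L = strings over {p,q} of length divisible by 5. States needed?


Track length mod 5: states 0..4, accept at 0
Minimal DFA: 5 states


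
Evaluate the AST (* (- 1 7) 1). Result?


Evaluate inner: (- 1 7) = -6
Evaluate root: (* -6 1) = -6
Result: -6


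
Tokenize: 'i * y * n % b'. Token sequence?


Scan left to right, longest-match per lexeme
Tokens: ID(i), OP(*), ID(y), OP(*), ID(n), OP(%), ID(b)


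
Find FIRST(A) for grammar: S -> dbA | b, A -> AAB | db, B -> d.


Per alternative of A: FIRST(AAB) = {d}; FIRST(db) = {d}
FIRST(A) = {d}


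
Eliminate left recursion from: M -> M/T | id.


Left-recursive alternatives: M/T; non-recursive: id
Introduce M': M -> idM', M' -> /TM' | ε


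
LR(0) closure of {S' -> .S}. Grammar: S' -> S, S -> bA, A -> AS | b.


Start: S' -> .S
For each item with dot before a nonterminal B, add B -> .γ for every B-production
Closure: [S' -> .S, S -> .bA]


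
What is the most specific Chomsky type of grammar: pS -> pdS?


LHS has context (more than one symbol) and |LHS| ≤ |RHS|
Classification: Type 1 (Context-Sensitive)


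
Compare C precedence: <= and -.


'-' is additive (level 9); '<=' is relational (level 7)
Higher level binds tighter
'-' has higher precedence than '<='


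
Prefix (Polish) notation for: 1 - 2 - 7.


left-to-right (same/higher precedence on left): tree is (- (- 1 2) 7)
Prefix: - - 1 2 7


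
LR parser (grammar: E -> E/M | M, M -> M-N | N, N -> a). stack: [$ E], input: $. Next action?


start symbol E on stack, input exhausted
Action: accept


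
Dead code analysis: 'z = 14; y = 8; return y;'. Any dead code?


z is assigned but never read
Dead: 'z = 14'


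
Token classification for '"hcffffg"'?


Pattern: double-quoted sequence
Type: STRING_LITERAL


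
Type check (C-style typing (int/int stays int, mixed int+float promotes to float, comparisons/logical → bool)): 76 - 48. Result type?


Operand types: int - int
Rule: mixed int/float promotes to float; int/int stays int
Result type: int


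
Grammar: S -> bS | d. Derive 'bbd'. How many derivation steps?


Derivation: S => bS => bbS => bbd
Steps: 3


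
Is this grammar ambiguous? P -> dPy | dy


balanced d^n…y^n: each string has a unique parse
Unambiguous


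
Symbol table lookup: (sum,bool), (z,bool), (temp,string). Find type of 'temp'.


Lookup 'temp' → type string


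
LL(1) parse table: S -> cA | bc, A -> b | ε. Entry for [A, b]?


For [A, b]: 'b' ∈ FIRST(b)
Entry: A -> b


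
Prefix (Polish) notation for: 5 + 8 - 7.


left-to-right (same/higher precedence on left): tree is (- (+ 5 8) 7)
Prefix: - + 5 8 7


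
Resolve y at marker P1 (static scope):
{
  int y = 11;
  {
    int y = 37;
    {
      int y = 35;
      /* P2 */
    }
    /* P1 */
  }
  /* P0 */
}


y declared in the same block as P1
y = 37


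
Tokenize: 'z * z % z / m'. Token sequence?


Scan left to right, longest-match per lexeme
Tokens: ID(z), OP(*), ID(z), OP(%), ID(z), OP(/), ID(m)


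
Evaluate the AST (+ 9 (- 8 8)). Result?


Evaluate inner: (- 8 8) = 0
Evaluate root: (+ 9 0) = 9
Result: 9


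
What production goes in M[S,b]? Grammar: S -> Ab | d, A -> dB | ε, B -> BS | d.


For [S, b]: 'b' ∈ FIRST(Ab)
Entry: S -> Ab


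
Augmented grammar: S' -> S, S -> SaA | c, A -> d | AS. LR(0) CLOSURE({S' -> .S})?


Start: S' -> .S
For each item with dot before a nonterminal B, add B -> .γ for every B-production
Closure: [S' -> .S, S -> .SaA, S -> .c]


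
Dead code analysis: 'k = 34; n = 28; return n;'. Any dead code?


k is assigned but never read
Dead: 'k = 34'


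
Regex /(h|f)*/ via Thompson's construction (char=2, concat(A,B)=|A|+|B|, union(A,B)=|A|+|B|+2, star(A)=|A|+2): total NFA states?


Syntax tree has 2 char leaf(s), 1 union(s), 1 star(s)
chars contribute 2×2 = 4; each union adds +2; each star adds +2
Total: 4 + 2 + 2 = 8 states


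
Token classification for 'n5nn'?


Pattern: letter/underscore followed by alphanumerics, not a keyword
Type: IDENTIFIER


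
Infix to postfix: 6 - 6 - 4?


Left to right (same or higher precedence on left)
Postfix: 6 6 - 4 -


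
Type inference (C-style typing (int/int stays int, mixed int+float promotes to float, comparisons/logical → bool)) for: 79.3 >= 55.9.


Operand types: float >= float
Rule: comparison yields bool
Result type: bool


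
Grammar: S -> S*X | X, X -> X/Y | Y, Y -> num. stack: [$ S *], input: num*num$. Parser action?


no handle ('S*' is not any RHS); shift 'num'
Action: shift


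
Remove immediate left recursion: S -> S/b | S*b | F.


Left-recursive alternatives: S/b, S*b; non-recursive: F
Introduce S': S -> FS', S' -> /bS' | *bS' | ε


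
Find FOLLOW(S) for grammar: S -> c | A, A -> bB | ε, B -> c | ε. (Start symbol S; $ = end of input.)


$ ∈ FOLLOW(S). For each A -> αBβ: add FIRST(β)\{ε} to FOLLOW(B); if β nullable, add FOLLOW(A).
FOLLOW(S) = {$}


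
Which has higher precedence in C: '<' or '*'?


'*' is multiplicative (level 10); '<' is relational (level 7)
Higher level binds tighter
'*' has higher precedence than '<'


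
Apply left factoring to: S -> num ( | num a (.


Common prefix: 'num'
Factored: S -> num S', S' -> ( | a (


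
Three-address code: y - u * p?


Break into single-operator statements:
t1 = u * p
t2 = y - t1


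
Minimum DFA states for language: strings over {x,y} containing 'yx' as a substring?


KMP-style automaton: 2 progress states + 1 absorbing accept = 3
Minimal DFA: 3 states


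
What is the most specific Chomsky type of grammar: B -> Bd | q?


Left-linear: every RHS is a terminal or one nonterminal followed by a terminal
Classification: Type 3 (Regular)


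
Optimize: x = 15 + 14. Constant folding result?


15 + 14 = 29 at compile time
Optimized: x = 29


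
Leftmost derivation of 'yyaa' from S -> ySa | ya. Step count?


Derivation: S => ySa => yyaa
Steps: 2


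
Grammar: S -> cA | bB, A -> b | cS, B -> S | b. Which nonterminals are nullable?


A nonterminal is nullable iff some alternative derives ε (directly, or every symbol in it is nullable)
Nullable: {}


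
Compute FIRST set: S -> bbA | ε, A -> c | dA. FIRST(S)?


Per alternative of S: FIRST(bbA) = {b}; FIRST(ε) = {ε}
FIRST(S) = {b, ε}


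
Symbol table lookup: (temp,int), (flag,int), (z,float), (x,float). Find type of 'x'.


Lookup 'x' → type float


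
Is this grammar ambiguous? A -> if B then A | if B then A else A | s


dangling else: 'if B then if B then s else s' parses two ways
Ambiguous


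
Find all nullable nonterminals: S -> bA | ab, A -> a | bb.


A nonterminal is nullable iff some alternative derives ε (directly, or every symbol in it is nullable)
Nullable: {}


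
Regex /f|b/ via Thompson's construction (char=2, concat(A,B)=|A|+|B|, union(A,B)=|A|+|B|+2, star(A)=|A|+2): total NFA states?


Syntax tree has 2 char leaf(s), 1 union(s), 0 star(s)
chars contribute 2×2 = 4; each union adds +2; each star adds +2
Total: 4 + 2 + 0 = 6 states


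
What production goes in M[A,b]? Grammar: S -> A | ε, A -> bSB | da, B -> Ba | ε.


For [A, b]: 'b' ∈ FIRST(bSB)
Entry: A -> bSB


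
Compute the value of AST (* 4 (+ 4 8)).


Evaluate inner: (+ 4 8) = 12
Evaluate root: (* 4 12) = 48
Result: 48


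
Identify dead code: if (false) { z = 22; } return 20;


condition is constant false, so the whole block is unreachable
Dead: 'if (false) { z = 22; }'


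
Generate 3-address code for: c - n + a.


Break into single-operator statements:
t1 = c - n
t2 = t1 + a


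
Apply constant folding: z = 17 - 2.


17 - 2 = 15 at compile time
Optimized: z = 15


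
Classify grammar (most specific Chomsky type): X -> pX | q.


Right-linear: every RHS is a terminal or a terminal followed by one nonterminal
Classification: Type 3 (Regular)


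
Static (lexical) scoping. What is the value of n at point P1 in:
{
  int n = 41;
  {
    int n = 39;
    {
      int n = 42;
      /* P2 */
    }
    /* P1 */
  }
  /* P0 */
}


n declared in the same block as P1
n = 39


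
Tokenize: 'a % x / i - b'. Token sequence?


Scan left to right, longest-match per lexeme
Tokens: ID(a), OP(%), ID(x), OP(/), ID(i), OP(-), ID(b)


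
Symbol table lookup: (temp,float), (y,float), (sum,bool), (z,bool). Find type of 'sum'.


Lookup 'sum' → type bool


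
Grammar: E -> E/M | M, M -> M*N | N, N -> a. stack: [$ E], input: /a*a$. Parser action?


shift '/' to continue E -> E/M
Action: shift


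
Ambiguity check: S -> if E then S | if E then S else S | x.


dangling else: 'if E then if E then x else x' parses two ways
Ambiguous


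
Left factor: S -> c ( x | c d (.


Common prefix: 'c'
Factored: S -> c S', S' -> ( x | d (


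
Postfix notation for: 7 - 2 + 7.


Left to right (same or higher precedence on left)
Postfix: 7 2 - 7 +


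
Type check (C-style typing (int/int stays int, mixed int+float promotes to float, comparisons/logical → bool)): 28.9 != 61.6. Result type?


Operand types: float != float
Rule: comparison yields bool
Result type: bool


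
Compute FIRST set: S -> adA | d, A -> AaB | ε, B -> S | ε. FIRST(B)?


Per alternative of B: FIRST(S) = {a, d}; FIRST(ε) = {ε}
FIRST(B) = {a, d, ε}


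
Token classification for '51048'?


Pattern: digits only
Type: INTEGER_LITERAL


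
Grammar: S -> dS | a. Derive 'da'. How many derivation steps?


Derivation: S => dS => da
Steps: 2


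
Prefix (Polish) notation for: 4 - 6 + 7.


left-to-right (same/higher precedence on left): tree is (+ (- 4 6) 7)
Prefix: + - 4 6 7


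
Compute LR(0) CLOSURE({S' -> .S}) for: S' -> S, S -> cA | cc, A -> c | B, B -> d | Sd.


Start: S' -> .S
For each item with dot before a nonterminal B, add B -> .γ for every B-production
Closure: [S' -> .S, S -> .cA, S -> .cc]


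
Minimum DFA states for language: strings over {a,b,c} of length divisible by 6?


Track length mod 6: states 0..5, accept at 0
Minimal DFA: 6 states


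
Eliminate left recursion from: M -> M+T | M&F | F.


Left-recursive alternatives: M+T, M&F; non-recursive: F
Introduce M': M -> FM', M' -> +TM' | &FM' | ε


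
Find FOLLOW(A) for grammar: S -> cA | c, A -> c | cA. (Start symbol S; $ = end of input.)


$ ∈ FOLLOW(S). For each A -> αBβ: add FIRST(β)\{ε} to FOLLOW(B); if β nullable, add FOLLOW(A).
FOLLOW(A) = {$}


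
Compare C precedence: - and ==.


'-' is additive (level 9); '==' is equality (level 6)
Higher level binds tighter
'-' has higher precedence than '=='


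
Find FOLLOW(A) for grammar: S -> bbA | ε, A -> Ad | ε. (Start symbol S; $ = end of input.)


$ ∈ FOLLOW(S). For each A -> αBβ: add FIRST(β)\{ε} to FOLLOW(B); if β nullable, add FOLLOW(A).
FOLLOW(A) = {$, d}


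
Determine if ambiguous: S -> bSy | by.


balanced b^n…y^n: each string has a unique parse
Unambiguous


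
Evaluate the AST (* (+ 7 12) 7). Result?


Evaluate inner: (+ 7 12) = 19
Evaluate root: (* 19 7) = 133
Result: 133


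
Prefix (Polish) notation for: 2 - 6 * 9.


'*' binds tighter: tree is (- 2 (* 6 9))
Prefix: - 2 * 6 9


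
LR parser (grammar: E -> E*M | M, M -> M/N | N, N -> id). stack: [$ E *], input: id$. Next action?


no handle ('E*' is not any RHS); shift 'id'
Action: shift


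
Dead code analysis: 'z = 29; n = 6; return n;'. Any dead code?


z is assigned but never read
Dead: 'z = 29'


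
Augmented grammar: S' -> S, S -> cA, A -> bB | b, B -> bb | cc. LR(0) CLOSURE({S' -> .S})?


Start: S' -> .S
For each item with dot before a nonterminal B, add B -> .γ for every B-production
Closure: [S' -> .S, S -> .cA]


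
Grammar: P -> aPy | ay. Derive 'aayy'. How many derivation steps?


Derivation: P => aPy => aayy
Steps: 2


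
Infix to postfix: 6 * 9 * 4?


Left to right (same or higher precedence on left)
Postfix: 6 9 * 4 *


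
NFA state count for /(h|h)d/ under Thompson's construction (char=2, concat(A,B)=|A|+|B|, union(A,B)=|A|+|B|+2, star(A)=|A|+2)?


Syntax tree has 3 char leaf(s), 1 union(s), 0 star(s)
chars contribute 3×2 = 6; each union adds +2; each star adds +2
Total: 6 + 2 + 0 = 8 states


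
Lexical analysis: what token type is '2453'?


Pattern: digits only
Type: INTEGER_LITERAL


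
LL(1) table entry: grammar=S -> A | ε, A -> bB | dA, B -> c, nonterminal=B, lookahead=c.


For [B, c]: 'c' ∈ FIRST(c)
Entry: B -> c


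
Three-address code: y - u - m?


Break into single-operator statements:
t1 = y - u
t2 = t1 - m


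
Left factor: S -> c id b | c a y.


Common prefix: 'c'
Factored: S -> c S', S' -> id b | a y


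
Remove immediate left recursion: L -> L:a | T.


Left-recursive alternatives: L:a; non-recursive: T
Introduce L': L -> TL', L' -> :aL' | ε


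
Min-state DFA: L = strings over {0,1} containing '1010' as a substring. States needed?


KMP-style automaton: 4 progress states + 1 absorbing accept = 5
Minimal DFA: 5 states


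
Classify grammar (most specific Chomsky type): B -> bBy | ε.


Single nonterminal LHS, but b^n y^n is not regular
Classification: Type 2 (Context-Free)


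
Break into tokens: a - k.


Scan left to right, longest-match per lexeme
Tokens: ID(a), OP(-), ID(k)


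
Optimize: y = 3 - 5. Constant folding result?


3 - 5 = -2 at compile time
Optimized: y = -2


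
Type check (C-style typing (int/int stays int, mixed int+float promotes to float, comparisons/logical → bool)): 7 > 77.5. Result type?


Operand types: int > float
Rule: comparison yields bool
Result type: bool


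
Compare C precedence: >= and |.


'>=' is relational (level 7); '|' is bitwise OR (level 3)
Higher level binds tighter
'>=' has higher precedence than '|'


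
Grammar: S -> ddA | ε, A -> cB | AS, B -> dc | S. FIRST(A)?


Per alternative of A: FIRST(cB) = {c}; FIRST(AS) = {c}
FIRST(A) = {c}


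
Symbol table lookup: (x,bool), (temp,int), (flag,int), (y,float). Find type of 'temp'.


Lookup 'temp' → type int


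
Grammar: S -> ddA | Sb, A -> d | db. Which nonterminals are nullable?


A nonterminal is nullable iff some alternative derives ε (directly, or every symbol in it is nullable)
Nullable: {}


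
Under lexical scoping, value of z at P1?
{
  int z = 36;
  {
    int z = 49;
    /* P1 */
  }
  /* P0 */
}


z declared in the same block as P1
z = 49


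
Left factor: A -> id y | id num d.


Common prefix: 'id'
Factored: A -> id A', A' -> y | num d


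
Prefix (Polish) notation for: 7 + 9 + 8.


left-to-right (same/higher precedence on left): tree is (+ (+ 7 9) 8)
Prefix: + + 7 9 8


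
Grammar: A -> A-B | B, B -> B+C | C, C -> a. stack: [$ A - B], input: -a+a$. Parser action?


handle 'A-B' on top; lookahead ∈ FOLLOW(A) = {-, $}
Action: reduce (A -> A-B)


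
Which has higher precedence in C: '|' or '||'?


'|' is bitwise OR (level 3); '||' is logical OR (level 1)
Higher level binds tighter
'|' has higher precedence than '||'


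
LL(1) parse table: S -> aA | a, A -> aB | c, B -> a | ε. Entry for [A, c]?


For [A, c]: 'c' ∈ FIRST(c)
Entry: A -> c


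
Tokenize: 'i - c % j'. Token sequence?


Scan left to right, longest-match per lexeme
Tokens: ID(i), OP(-), ID(c), OP(%), ID(j)


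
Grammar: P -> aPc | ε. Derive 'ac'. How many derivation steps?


Derivation: P => aPc => ac
Steps: 2


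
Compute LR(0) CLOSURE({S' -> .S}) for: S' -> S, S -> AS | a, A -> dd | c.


Start: S' -> .S
For each item with dot before a nonterminal B, add B -> .γ for every B-production
Closure: [S' -> .S, S -> .AS, S -> .a, A -> .dd, A -> .c]


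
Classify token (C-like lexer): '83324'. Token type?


Pattern: digits only
Type: INTEGER_LITERAL


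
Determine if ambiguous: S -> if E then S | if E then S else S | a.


dangling else: 'if E then if E then a else a' parses two ways
Ambiguous


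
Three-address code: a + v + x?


Break into single-operator statements:
t1 = a + v
t2 = t1 + x


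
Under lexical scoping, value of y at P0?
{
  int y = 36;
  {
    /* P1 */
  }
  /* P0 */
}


y declared in the same block as P0
y = 36


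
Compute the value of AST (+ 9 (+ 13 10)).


Evaluate inner: (+ 13 10) = 23
Evaluate root: (+ 9 23) = 32
Result: 32


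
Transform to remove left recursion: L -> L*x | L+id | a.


Left-recursive alternatives: L*x, L+id; non-recursive: a
Introduce L': L -> aL', L' -> *xL' | +idL' | ε


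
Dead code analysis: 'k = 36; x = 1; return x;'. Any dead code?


k is assigned but never read
Dead: 'k = 36'


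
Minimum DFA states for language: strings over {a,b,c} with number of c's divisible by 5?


Track (count of c) mod 5: states 0..4, accept at 0
Minimal DFA: 5 states


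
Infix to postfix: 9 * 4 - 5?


Left to right (same or higher precedence on left)
Postfix: 9 4 * 5 -


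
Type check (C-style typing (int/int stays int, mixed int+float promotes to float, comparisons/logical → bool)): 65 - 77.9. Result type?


Operand types: int - float
Rule: mixed int/float promotes to float; int/int stays int
Result type: float


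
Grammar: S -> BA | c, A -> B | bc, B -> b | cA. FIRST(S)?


Per alternative of S: FIRST(BA) = {b, c}; FIRST(c) = {c}
FIRST(S) = {b, c}


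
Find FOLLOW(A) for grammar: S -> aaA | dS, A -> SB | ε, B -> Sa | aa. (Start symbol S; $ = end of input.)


$ ∈ FOLLOW(S). For each A -> αBβ: add FIRST(β)\{ε} to FOLLOW(B); if β nullable, add FOLLOW(A).
FOLLOW(A) = {$, a, d}


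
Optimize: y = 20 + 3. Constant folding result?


20 + 3 = 23 at compile time
Optimized: y = 23


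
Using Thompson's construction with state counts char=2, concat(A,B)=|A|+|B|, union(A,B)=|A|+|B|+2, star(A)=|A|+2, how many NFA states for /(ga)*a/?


Syntax tree has 3 char leaf(s), 0 union(s), 1 star(s)
chars contribute 3×2 = 6; each union adds +2; each star adds +2
Total: 6 + 0 + 2 = 8 states


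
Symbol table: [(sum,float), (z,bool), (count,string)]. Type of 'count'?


Lookup 'count' → type string


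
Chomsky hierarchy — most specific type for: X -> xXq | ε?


Single nonterminal LHS, but x^n q^n is not regular
Classification: Type 2 (Context-Free)


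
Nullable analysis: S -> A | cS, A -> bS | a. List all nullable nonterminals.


A nonterminal is nullable iff some alternative derives ε (directly, or every symbol in it is nullable)
Nullable: {}


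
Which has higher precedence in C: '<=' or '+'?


'+' is additive (level 9); '<=' is relational (level 7)
Higher level binds tighter
'+' has higher precedence than '<='


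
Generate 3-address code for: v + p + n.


Break into single-operator statements:
t1 = v + p
t2 = t1 + n


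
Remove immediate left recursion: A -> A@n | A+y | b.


Left-recursive alternatives: A@n, A+y; non-recursive: b
Introduce A': A -> bA', A' -> @nA' | +yA' | ε


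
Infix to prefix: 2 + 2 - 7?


left-to-right (same/higher precedence on left): tree is (- (+ 2 2) 7)
Prefix: - + 2 2 7


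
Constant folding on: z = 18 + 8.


18 + 8 = 26 at compile time
Optimized: z = 26


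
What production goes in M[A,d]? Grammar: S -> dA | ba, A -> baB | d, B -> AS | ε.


For [A, d]: 'd' ∈ FIRST(d)
Entry: A -> d


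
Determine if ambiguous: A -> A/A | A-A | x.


'x/x-x' has two parse trees (no precedence encoded between / and -)
Ambiguous


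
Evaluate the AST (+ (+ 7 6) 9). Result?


Evaluate inner: (+ 7 6) = 13
Evaluate root: (+ 13 9) = 22
Result: 22


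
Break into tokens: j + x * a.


Scan left to right, longest-match per lexeme
Tokens: ID(j), OP(+), ID(x), OP(*), ID(a)


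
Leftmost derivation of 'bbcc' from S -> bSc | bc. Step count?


Derivation: S => bSc => bbcc
Steps: 2


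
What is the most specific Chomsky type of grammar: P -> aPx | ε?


Single nonterminal LHS, but a^n x^n is not regular
Classification: Type 2 (Context-Free)


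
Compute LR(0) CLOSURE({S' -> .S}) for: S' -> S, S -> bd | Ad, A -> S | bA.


Start: S' -> .S
For each item with dot before a nonterminal B, add B -> .γ for every B-production
Closure: [S' -> .S, S -> .bd, S -> .Ad, A -> .S, A -> .bA]


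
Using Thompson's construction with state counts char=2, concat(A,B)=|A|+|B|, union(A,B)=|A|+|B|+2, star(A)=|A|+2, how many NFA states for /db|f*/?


Syntax tree has 3 char leaf(s), 1 union(s), 1 star(s)
chars contribute 3×2 = 6; each union adds +2; each star adds +2
Total: 6 + 2 + 2 = 10 states


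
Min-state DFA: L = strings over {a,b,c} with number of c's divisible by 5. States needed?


Track (count of c) mod 5: states 0..4, accept at 0
Minimal DFA: 5 states


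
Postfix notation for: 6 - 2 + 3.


Left to right (same or higher precedence on left)
Postfix: 6 2 - 3 +


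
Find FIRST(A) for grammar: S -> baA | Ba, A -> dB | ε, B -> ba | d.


Per alternative of A: FIRST(dB) = {d}; FIRST(ε) = {ε}
FIRST(A) = {d, ε}


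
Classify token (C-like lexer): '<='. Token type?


Pattern: operator symbol
Type: OPERATOR


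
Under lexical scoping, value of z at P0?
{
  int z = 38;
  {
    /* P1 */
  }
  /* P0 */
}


z declared in the same block as P0
z = 38


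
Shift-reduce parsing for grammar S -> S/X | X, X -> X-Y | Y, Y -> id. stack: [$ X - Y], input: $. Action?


handle 'X-Y' on top
Action: reduce (X -> X-Y)


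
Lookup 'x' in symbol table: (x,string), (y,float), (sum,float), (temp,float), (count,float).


Lookup 'x' → type string


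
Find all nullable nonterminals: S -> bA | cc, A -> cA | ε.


A nonterminal is nullable iff some alternative derives ε (directly, or every symbol in it is nullable)
Nullable: {A}


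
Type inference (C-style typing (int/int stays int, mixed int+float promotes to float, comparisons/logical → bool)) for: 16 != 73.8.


Operand types: int != float
Rule: comparison yields bool
Result type: bool


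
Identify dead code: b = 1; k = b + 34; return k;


b is read by k's definition; k is returned
No dead code


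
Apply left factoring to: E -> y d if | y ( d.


Common prefix: 'y'
Factored: E -> y E', E' -> d if | ( d


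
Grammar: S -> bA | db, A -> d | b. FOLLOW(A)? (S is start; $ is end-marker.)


$ ∈ FOLLOW(S). For each A -> αBβ: add FIRST(β)\{ε} to FOLLOW(B); if β nullable, add FOLLOW(A).
FOLLOW(A) = {$}


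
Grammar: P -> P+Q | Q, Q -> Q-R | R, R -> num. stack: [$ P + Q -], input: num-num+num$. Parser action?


no handle; shift 'num'
Action: shift


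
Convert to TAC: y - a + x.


Break into single-operator statements:
t1 = y - a
t2 = t1 + x


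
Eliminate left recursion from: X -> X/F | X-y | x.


Left-recursive alternatives: X/F, X-y; non-recursive: x
Introduce X': X -> xX', X' -> /FX' | -yX' | ε


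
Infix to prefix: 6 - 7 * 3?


'*' binds tighter: tree is (- 6 (* 7 3))
Prefix: - 6 * 7 3


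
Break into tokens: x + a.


Scan left to right, longest-match per lexeme
Tokens: ID(x), OP(+), ID(a)


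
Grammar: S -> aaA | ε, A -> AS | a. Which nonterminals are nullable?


A nonterminal is nullable iff some alternative derives ε (directly, or every symbol in it is nullable)
Nullable: {S}


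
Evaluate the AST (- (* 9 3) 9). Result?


Evaluate inner: (* 9 3) = 27
Evaluate root: (- 27 9) = 18
Result: 18


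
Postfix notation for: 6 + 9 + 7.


Left to right (same or higher precedence on left)
Postfix: 6 9 + 7 +


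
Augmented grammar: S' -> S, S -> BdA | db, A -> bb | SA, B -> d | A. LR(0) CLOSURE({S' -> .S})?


Start: S' -> .S
For each item with dot before a nonterminal B, add B -> .γ for every B-production
Closure: [S' -> .S, S -> .BdA, S -> .db, B -> .d, B -> .A, A -> .bb, A -> .SA]


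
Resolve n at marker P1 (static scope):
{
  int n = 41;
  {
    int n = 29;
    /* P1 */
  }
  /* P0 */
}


n declared in the same block as P1
n = 29


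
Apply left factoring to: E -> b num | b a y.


Common prefix: 'b'
Factored: E -> b E', E' -> num | a y


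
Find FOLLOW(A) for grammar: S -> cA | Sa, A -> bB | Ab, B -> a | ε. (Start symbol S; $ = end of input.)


$ ∈ FOLLOW(S). For each A -> αBβ: add FIRST(β)\{ε} to FOLLOW(B); if β nullable, add FOLLOW(A).
FOLLOW(A) = {$, a, b}


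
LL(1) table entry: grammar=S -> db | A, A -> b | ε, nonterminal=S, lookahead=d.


For [S, d]: 'd' ∈ FIRST(db)
Entry: S -> db


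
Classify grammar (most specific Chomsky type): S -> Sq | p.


Left-linear: every RHS is a terminal or one nonterminal followed by a terminal
Classification: Type 3 (Regular)
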